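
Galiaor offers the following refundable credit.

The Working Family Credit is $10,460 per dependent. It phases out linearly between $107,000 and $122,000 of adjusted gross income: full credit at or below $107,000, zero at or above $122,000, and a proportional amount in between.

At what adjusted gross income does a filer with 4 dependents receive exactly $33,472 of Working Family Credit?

$110,000

Full credit = 4 × $10,460 = $41,840.
$33,472 is 33,472/41,840 of the full $41,840, so 8,368/41,840 of the $15,000 range has been used: income = $107,000 + $15,000 × 8,368/41,840 = $110,000.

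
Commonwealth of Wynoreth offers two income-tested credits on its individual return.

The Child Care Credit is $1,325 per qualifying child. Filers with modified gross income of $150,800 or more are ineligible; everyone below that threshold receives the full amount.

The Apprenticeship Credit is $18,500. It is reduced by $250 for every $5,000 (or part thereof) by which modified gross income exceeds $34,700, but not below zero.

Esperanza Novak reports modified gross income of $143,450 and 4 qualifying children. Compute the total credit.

$18,300

Child Care Credit: base = 4 × $1,325 = $5,300. $143,450 is below the $150,800 cutoff, so the full $5,300 applies.
Apprenticeship Credit: income exceeds $34,700 by $108,750, which is 22 full-or-partial $5,000 increments; reduction = 22 × $250 = $5,500, leaving $13,000.
Total: $5,300 + $13,000 = $18,300.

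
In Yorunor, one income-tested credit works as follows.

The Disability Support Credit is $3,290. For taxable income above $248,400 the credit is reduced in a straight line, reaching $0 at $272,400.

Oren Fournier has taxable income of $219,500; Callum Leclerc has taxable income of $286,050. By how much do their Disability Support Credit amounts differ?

$3,290

Oren ($219,500): Disability Support Credit: $219,500 is at or below the $248,400 threshold, so the full $3,290 applies.
Callum ($286,050): Disability Support Credit: $286,050 is at or above $272,400, so the credit is $0.
Difference: |$3,290 − $0| = $3,290.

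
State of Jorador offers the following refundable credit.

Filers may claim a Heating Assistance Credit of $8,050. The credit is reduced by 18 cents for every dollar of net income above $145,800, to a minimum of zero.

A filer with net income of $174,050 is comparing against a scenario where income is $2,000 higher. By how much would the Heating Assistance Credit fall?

At $174,050 — 18% of the $28,250 excess over $145,800 is $5,085; credit = $8,050 − $5,085 = $2,965.
At $176,050 — 18% of the $30,250 excess over $145,800 is $5,445; credit = $8,050 − $5,445 = $2,605.
Lost: $2,965 − $2,605 = $360.

$360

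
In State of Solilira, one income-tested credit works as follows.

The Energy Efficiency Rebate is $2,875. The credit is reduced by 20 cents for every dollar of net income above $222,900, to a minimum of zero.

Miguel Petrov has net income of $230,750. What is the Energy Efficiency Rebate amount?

Energy Efficiency Rebate: 20% of the $7,850 excess over $222,900 is $1,570; credit = $2,875 − $1,570 = $1,305.

$1,305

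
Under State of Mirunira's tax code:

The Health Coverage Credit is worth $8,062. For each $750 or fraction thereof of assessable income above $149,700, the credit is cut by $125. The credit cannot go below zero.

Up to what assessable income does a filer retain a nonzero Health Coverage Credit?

$197,700

After 64 increments the reduction is 64 × $125 = $8,000, leaving $62; one more increment wipes it out. Increment 64 ends at excess 64 × $750 = $48,000, so the highest qualifying income is $149,700 + $48,000 = $197,700.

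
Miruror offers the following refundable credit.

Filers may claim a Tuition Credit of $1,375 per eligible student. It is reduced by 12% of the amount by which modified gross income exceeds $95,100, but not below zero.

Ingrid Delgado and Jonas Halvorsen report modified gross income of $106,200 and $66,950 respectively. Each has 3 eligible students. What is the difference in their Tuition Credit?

$1,332

Ingrid ($106,200): Tuition Credit: base = 3 × $1,375 = $4,125. 12% of the $11,100 excess over $95,100 is $1,332; credit = $4,125 − $1,332 = $2,793.
Jonas ($66,950): Tuition Credit: base = 3 × $1,375 = $4,125. $66,950 is at or below the $95,100 threshold, so the full $4,125 applies.
Difference: |$2,793 − $4,125| = $1,332.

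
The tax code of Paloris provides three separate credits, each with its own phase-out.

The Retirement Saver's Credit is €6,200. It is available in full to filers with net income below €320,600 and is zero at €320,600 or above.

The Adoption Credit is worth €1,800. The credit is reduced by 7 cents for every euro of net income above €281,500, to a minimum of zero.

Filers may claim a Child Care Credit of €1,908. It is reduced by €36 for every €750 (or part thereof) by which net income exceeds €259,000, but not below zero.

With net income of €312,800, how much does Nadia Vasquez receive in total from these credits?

Retirement Saver's Credit: €312,800 is below the €320,600 cutoff, so the full €6,200 applies.
Adoption Credit: 7% of the €31,300 excess over €281,500 is €2,191 ≥ base, so the credit is €0.
Child Care Credit: income exceeds €259,000 by €53,800 → 72 increments × €36 = €2,592 ≥ base, so the credit is €0.
Total: €6,200 + €0 + €0 = €6,200.

€6,200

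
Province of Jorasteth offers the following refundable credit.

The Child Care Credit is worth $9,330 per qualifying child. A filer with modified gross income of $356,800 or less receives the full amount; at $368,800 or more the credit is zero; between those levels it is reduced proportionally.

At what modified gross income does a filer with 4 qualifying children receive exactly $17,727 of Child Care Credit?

Full credit = 4 × $9,330 = $37,320.
$17,727 is 17,727/37,320 of the full $37,320, so 19,593/37,320 of the $12,000 range has been used: income = $356,800 + $12,000 × 19,593/37,320 = $363,100.

$363,100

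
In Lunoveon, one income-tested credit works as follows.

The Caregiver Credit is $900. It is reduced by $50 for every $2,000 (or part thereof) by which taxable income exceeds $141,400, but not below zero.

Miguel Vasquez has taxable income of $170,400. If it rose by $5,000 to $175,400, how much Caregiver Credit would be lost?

$100

At $170,400 — income exceeds $141,400 by $29,000, which is 15 full-or-partial $2,000 increments; reduction = 15 × $50 = $750, leaving $150.
At $175,400 — income exceeds $141,400 by $34,000, which is 17 full-or-partial $2,000 increments; reduction = 17 × $50 = $850, leaving $50.
Lost: $150 − $50 = $100.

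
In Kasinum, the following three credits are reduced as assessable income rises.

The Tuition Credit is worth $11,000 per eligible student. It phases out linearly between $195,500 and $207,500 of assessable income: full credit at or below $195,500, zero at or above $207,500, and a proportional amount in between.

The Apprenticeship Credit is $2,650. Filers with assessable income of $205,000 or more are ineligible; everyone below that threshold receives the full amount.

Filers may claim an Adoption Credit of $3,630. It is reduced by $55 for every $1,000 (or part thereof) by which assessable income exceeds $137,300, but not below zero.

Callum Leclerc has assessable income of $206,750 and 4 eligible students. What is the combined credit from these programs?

$2,750

Tuition Credit: base = 4 × $11,000 = $44,000. $206,750 is $11,250 into a $12,000 phase-out range, leaving 750/12,000 of the credit: $44,000 × 750/12,000 = $2,750.
Apprenticeship Credit: $206,750 meets or exceeds the $205,000 cutoff, so the credit is $0.
Adoption Credit: income exceeds $137,300 by $69,450 → 70 increments × $55 = $3,850 ≥ base, so the credit is $0.
Total: $2,750 + $0 + $0 = $2,750.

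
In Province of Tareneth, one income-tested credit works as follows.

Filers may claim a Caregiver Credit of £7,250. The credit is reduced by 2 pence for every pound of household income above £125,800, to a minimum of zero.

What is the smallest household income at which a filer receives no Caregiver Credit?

The credit falls by 2% of each pound above £125,800, so it reaches zero when the excess is £7,250 / 2% = £362,500: income = £125,800 + £362,500 = £488,300.

£488,300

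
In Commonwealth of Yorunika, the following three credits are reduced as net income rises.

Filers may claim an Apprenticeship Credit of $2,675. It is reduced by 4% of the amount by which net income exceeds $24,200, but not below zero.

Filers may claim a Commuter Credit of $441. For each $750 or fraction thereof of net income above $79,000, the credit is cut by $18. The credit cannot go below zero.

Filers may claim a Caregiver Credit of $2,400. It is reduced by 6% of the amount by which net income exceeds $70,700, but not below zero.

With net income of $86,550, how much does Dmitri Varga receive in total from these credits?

Apprenticeship Credit: 4% of the $62,350 excess over $24,200 is $2,494; credit = $2,675 − $2,494 = $181.
Commuter Credit: income exceeds $79,000 by $7,550, which is 11 full-or-partial $750 increments; reduction = 11 × $18 = $198, leaving $243.
Caregiver Credit: 6% of the $15,850 excess over $70,700 is $951; credit = $2,400 − $951 = $1,449.
Total: $181 + $243 + $1,449 = $1,873.

$1,873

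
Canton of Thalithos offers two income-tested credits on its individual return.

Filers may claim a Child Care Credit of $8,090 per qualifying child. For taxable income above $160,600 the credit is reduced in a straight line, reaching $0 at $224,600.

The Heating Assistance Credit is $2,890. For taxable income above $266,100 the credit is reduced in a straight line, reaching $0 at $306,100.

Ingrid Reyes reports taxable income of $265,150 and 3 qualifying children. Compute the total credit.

Child Care Credit: base = 3 × $8,090 = $24,270. $265,150 is at or above $224,600, so the credit is $0.
Heating Assistance Credit: $265,150 is at or below the $266,100 threshold, so the full $2,890 applies.
Total: $0 + $2,890 = $2,890.

$2,890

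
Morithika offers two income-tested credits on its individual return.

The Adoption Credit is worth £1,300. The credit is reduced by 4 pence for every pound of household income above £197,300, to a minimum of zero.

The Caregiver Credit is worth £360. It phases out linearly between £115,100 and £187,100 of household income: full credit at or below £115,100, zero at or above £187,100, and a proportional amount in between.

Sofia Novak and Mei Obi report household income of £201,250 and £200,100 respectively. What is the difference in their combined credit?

Sofia (£201,250): Adoption Credit: 4% of the £3,950 excess over £197,300 is £158; credit = £1,300 − £158 = £1,142. Caregiver Credit: £201,250 is at or above £187,100, so the credit is £0. total £1,142 + £0 = £1,142
Mei (£200,100): Adoption Credit: 4% of the £2,800 excess over £197,300 is £112; credit = £1,300 − £112 = £1,188. Caregiver Credit: £200,100 is at or above £187,100, so the credit is £0. total £1,188 + £0 = £1,188
Difference: |£1,142 − £1,188| = £46.

£46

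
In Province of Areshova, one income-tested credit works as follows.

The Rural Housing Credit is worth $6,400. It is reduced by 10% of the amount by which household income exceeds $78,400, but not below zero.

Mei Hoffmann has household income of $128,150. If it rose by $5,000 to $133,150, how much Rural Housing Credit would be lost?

At $128,150 — 10% of the $49,750 excess over $78,400 is $4,975; credit = $6,400 − $4,975 = $1,425.
At $133,150 — 10% of the $54,750 excess over $78,400 is $5,475; credit = $6,400 − $5,475 = $925.
Lost: $1,425 − $925 = $500.

$500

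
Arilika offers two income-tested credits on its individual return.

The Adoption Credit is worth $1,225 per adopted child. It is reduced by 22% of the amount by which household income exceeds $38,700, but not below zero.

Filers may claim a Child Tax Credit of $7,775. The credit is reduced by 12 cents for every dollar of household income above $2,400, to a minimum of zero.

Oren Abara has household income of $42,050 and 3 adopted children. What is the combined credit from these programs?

$5,955

Adoption Credit: base = 3 × $1,225 = $3,675. 22% of the $3,350 excess over $38,700 is $737; credit = $3,675 − $737 = $2,938.
Child Tax Credit: 12% of the $39,650 excess over $2,400 is $4,758; credit = $7,775 − $4,758 = $3,017.
Total: $2,938 + $3,017 = $5,955.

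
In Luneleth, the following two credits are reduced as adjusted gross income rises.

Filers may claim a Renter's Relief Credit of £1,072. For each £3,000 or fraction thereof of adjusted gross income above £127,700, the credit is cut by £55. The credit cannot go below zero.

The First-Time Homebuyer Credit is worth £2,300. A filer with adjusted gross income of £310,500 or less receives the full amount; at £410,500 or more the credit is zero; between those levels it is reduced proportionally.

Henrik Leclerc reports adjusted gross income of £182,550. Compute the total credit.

Renter's Relief Credit: income exceeds £127,700 by £54,850, which is 19 full-or-partial £3,000 increments; reduction = 19 × £55 = £1,045, leaving £27.
First-Time Homebuyer Credit: £182,550 is at or below the £310,500 threshold, so the full £2,300 applies.
Total: £27 + £2,300 = £2,327.

£2,327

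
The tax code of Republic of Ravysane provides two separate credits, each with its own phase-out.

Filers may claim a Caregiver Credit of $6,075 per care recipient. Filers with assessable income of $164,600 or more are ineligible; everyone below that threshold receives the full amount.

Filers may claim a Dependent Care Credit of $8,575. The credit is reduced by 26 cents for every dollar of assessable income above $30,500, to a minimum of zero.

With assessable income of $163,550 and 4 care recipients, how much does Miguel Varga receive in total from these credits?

$24,300

Caregiver Credit: base = 4 × $6,075 = $24,300. $163,550 is below the $164,600 cutoff, so the full $24,300 applies.
Dependent Care Credit: 26% of the $133,050 excess over $30,500 is $34,593 ≥ base, so the credit is $0.
Total: $24,300 + $0 = $24,300.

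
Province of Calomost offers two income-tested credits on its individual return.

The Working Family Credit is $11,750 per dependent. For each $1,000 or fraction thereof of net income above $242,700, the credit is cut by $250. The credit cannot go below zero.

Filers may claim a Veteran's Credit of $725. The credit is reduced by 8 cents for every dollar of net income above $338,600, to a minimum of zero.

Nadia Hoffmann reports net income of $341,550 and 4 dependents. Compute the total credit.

$22,739

Working Family Credit: base = 4 × $11,750 = $47,000. income exceeds $242,700 by $98,850, which is 99 full-or-partial $1,000 increments; reduction = 99 × $250 = $24,750, leaving $22,250.
Veteran's Credit: 8% of the $2,950 excess over $338,600 is $236; credit = $725 − $236 = $489.
Total: $22,250 + $489 = $22,739.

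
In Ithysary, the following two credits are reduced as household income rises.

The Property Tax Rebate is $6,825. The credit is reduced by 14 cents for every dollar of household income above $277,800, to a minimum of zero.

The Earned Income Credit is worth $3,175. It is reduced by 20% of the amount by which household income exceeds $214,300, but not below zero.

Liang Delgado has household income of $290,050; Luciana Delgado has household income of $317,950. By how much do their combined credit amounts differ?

Liang ($290,050): Property Tax Rebate: 14% of the $12,250 excess over $277,800 is $1,715; credit = $6,825 − $1,715 = $5,110. Earned Income Credit: 20% of the $75,750 excess over $214,300 is $15,150 ≥ base, so the credit is $0. total $5,110 + $0 = $5,110
Luciana ($317,950): Property Tax Rebate: 14% of the $40,150 excess over $277,800 is $5,621; credit = $6,825 − $5,621 = $1,204. Earned Income Credit: 20% of the $103,650 excess over $214,300 is $20,730 ≥ base, so the credit is $0. total $1,204 + $0 = $1,204
Difference: |$5,110 − $1,204| = $3,906.

$3,906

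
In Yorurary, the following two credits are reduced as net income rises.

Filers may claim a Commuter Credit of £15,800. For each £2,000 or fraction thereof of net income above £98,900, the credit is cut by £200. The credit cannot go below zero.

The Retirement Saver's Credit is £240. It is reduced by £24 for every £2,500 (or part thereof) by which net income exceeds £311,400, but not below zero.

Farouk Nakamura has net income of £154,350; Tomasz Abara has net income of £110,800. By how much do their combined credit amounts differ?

Farouk (£154,350): Commuter Credit: income exceeds £98,900 by £55,450, which is 28 full-or-partial £2,000 increments; reduction = 28 × £200 = £5,600, leaving £10,200. Retirement Saver's Credit: £154,350 is at or below the £311,400 threshold, so the full £240 applies. total £10,200 + £240 = £10,440
Tomasz (£110,800): Commuter Credit: income exceeds £98,900 by £11,900, which is 6 full-or-partial £2,000 increments; reduction = 6 × £200 = £1,200, leaving £14,600. Retirement Saver's Credit: £110,800 is at or below the £311,400 threshold, so the full £240 applies. total £14,600 + £240 = £14,840
Difference: |£10,440 − £14,840| = £4,400.

£4,400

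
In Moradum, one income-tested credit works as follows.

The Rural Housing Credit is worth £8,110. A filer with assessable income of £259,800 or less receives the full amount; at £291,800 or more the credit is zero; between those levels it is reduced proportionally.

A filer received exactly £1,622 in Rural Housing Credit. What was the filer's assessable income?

£285,400

£1,622 is 1,622/8,110 of the full £8,110, so 6,488/8,110 of the £32,000 range has been used: income = £259,800 + £32,000 × 6,488/8,110 = £285,400.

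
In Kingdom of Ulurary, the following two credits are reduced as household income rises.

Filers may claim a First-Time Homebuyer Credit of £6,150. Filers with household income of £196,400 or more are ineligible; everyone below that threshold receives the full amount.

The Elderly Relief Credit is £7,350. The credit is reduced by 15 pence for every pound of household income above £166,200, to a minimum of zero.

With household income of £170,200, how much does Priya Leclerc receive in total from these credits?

£12,900

First-Time Homebuyer Credit: £170,200 is below the £196,400 cutoff, so the full £6,150 applies.
Elderly Relief Credit: 15% of the £4,000 excess over £166,200 is £600; credit = £7,350 − £600 = £6,750.
Total: £6,150 + £6,750 = £12,900.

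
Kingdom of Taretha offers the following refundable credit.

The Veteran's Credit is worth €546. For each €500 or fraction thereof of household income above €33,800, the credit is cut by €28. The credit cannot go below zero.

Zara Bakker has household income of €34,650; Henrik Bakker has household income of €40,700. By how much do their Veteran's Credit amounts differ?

€336

Zara (€34,650): Veteran's Credit: income exceeds €33,800 by €850, which is 2 full-or-partial €500 increments; reduction = 2 × €28 = €56, leaving €490.
Henrik (€40,700): Veteran's Credit: income exceeds €33,800 by €6,900, which is 14 full-or-partial €500 increments; reduction = 14 × €28 = €392, leaving €154.
Difference: |€490 − €154| = €336.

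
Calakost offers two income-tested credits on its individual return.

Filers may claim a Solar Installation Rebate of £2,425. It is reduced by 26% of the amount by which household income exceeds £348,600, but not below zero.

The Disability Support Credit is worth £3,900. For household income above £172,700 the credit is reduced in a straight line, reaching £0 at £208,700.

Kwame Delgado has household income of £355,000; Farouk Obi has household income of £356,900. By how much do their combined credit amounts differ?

Kwame (£355,000): Solar Installation Rebate: 26% of the £6,400 excess over £348,600 is £1,664; credit = £2,425 − £1,664 = £761. Disability Support Credit: £355,000 is at or above £208,700, so the credit is £0. total £761 + £0 = £761
Farouk (£356,900): Solar Installation Rebate: 26% of the £8,300 excess over £348,600 is £2,158; credit = £2,425 − £2,158 = £267. Disability Support Credit: £356,900 is at or above £208,700, so the credit is £0. total £267 + £0 = £267
Difference: |£761 − £267| = £494.

£494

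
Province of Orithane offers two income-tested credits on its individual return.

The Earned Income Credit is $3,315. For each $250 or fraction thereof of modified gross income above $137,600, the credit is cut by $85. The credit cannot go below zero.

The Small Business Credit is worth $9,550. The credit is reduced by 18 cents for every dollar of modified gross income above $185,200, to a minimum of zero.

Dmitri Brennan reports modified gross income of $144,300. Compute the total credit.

Earned Income Credit: income exceeds $137,600 by $6,700, which is 27 full-or-partial $250 increments; reduction = 27 × $85 = $2,295, leaving $1,020.
Small Business Credit: $144,300 is at or below the $185,200 threshold, so the full $9,550 applies.
Total: $1,020 + $9,550 = $10,570.

$10,570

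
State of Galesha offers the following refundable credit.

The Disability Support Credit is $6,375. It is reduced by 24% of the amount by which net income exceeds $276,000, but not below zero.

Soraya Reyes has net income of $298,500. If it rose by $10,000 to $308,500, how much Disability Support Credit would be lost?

$975

At $298,500 — 24% of the $22,500 excess over $276,000 is $5,400; credit = $6,375 − $5,400 = $975.
At $308,500 — 24% of the $32,500 excess over $276,000 is $7,800 ≥ base, so the credit is $0.
Lost: $975 − $0 = $975.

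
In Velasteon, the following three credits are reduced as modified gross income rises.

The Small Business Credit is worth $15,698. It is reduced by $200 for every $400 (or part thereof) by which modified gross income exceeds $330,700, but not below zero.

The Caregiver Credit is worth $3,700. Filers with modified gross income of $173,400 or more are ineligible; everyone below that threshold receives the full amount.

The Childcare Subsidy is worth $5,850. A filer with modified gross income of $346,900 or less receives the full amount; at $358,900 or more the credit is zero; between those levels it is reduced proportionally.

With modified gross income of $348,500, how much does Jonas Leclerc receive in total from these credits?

$11,768

Small Business Credit: income exceeds $330,700 by $17,800, which is 45 full-or-partial $400 increments; reduction = 45 × $200 = $9,000, leaving $6,698.
Caregiver Credit: $348,500 meets or exceeds the $173,400 cutoff, so the credit is $0.
Childcare Subsidy: $348,500 is $1,600 into a $12,000 phase-out range, leaving 10,400/12,000 of the credit: $5,850 × 10,400/12,000 = $5,070.
Total: $6,698 + $0 + $5,070 = $11,768.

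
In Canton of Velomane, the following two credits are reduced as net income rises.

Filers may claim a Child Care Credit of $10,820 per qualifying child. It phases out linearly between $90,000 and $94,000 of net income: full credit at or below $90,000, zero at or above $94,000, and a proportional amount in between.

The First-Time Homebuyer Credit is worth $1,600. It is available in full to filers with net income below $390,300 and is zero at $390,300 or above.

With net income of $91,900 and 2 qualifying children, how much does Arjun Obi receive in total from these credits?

$12,961

Child Care Credit: base = 2 × $10,820 = $21,640. $91,900 is $1,900 into a $4,000 phase-out range, leaving 2,100/4,000 of the credit: $21,640 × 2,100/4,000 = $11,361.
First-Time Homebuyer Credit: $91,900 is below the $390,300 cutoff, so the full $1,600 applies.
Total: $11,361 + $1,600 = $12,961.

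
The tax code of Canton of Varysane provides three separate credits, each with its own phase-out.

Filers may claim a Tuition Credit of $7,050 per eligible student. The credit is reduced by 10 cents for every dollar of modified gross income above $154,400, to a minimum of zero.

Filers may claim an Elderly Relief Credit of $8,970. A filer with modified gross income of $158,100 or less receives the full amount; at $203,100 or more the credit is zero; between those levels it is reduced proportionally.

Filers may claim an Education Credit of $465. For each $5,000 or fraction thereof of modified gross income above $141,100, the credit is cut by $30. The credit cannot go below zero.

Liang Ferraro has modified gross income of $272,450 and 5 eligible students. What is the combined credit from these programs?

Tuition Credit: base = 5 × $7,050 = $35,250. 10% of the $118,050 excess over $154,400 is $11,805; credit = $35,250 − $11,805 = $23,445.
Elderly Relief Credit: $272,450 is at or above $203,100, so the credit is $0.
Education Credit: income exceeds $141,100 by $131,350 → 27 increments × $30 = $810 ≥ base, so the credit is $0.
Total: $23,445 + $0 + $0 = $23,445.

$23,445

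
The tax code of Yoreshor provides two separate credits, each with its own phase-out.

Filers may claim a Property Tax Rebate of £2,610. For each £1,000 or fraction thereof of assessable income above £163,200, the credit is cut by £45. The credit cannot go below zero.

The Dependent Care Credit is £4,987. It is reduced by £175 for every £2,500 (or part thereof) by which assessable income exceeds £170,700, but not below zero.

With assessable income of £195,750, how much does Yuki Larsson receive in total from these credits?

£4,187

Property Tax Rebate: income exceeds £163,200 by £32,550, which is 33 full-or-partial £1,000 increments; reduction = 33 × £45 = £1,485, leaving £1,125.
Dependent Care Credit: income exceeds £170,700 by £25,050, which is 11 full-or-partial £2,500 increments; reduction = 11 × £175 = £1,925, leaving £3,062.
Total: £1,125 + £3,062 = £4,187.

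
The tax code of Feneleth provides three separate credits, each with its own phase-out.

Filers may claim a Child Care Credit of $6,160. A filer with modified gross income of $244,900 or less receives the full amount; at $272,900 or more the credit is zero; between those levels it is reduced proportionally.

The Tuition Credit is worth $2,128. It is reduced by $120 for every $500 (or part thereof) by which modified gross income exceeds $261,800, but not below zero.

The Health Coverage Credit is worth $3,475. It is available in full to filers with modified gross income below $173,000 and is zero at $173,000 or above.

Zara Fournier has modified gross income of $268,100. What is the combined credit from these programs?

Child Care Credit: $268,100 is $23,200 into a $28,000 phase-out range, leaving 4,800/28,000 of the credit: $6,160 × 4,800/28,000 = $1,056.
Tuition Credit: income exceeds $261,800 by $6,300, which is 13 full-or-partial $500 increments; reduction = 13 × $120 = $1,560, leaving $568.
Health Coverage Credit: $268,100 meets or exceeds the $173,000 cutoff, so the credit is $0.
Total: $1,056 + $568 + $0 = $1,624.

$1,624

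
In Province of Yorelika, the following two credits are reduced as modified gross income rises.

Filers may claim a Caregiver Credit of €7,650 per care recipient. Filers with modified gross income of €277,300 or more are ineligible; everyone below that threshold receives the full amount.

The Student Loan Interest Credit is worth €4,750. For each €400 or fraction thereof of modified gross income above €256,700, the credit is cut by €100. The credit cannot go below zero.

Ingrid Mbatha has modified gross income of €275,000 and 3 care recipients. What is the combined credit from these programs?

€23,100

Caregiver Credit: base = 3 × €7,650 = €22,950. €275,000 is below the €277,300 cutoff, so the full €22,950 applies.
Student Loan Interest Credit: income exceeds €256,700 by €18,300, which is 46 full-or-partial €400 increments; reduction = 46 × €100 = €4,600, leaving €150.
Total: €22,950 + €150 = €23,100.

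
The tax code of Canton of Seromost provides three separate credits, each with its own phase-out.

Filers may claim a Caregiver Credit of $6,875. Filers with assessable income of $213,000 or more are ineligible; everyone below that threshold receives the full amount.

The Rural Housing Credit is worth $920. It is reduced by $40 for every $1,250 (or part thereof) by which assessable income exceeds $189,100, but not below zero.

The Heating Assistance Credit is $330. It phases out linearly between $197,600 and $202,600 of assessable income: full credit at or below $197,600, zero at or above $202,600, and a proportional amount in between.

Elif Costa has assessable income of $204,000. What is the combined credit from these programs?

Caregiver Credit: $204,000 is below the $213,000 cutoff, so the full $6,875 applies.
Rural Housing Credit: income exceeds $189,100 by $14,900, which is 12 full-or-partial $1,250 increments; reduction = 12 × $40 = $480, leaving $440.
Heating Assistance Credit: $204,000 is at or above $202,600, so the credit is $0.
Total: $6,875 + $440 + $0 = $7,315.

$7,315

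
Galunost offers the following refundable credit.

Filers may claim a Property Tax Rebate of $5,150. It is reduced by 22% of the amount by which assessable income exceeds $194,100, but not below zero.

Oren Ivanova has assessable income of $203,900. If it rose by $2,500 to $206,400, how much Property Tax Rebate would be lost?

At $203,900 — 22% of the $9,800 excess over $194,100 is $2,156; credit = $5,150 − $2,156 = $2,994.
At $206,400 — 22% of the $12,300 excess over $194,100 is $2,706; credit = $5,150 − $2,706 = $2,444.
Lost: $2,994 − $2,444 = $550.

$550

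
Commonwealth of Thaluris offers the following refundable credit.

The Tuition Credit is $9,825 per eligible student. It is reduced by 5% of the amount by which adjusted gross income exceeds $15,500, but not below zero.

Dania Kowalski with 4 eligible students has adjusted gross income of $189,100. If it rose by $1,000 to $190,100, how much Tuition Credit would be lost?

$50

At $189,100 — base = 4 × $9,825 = $39,300. 5% of the $173,600 excess over $15,500 is $8,680; credit = $39,300 − $8,680 = $30,620.
At $190,100 — base = 4 × $9,825 = $39,300. 5% of the $174,600 excess over $15,500 is $8,730; credit = $39,300 − $8,730 = $30,570.
Lost: $30,620 − $30,570 = $50.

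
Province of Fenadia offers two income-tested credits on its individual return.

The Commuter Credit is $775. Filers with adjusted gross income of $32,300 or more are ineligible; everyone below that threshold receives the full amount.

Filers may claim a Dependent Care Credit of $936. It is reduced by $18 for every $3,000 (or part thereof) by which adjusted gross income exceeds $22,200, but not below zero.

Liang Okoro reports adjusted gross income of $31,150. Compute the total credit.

$1,657

Commuter Credit: $31,150 is below the $32,300 cutoff, so the full $775 applies.
Dependent Care Credit: income exceeds $22,200 by $8,950, which is 3 full-or-partial $3,000 increments; reduction = 3 × $18 = $54, leaving $882.
Total: $775 + $882 = $1,657.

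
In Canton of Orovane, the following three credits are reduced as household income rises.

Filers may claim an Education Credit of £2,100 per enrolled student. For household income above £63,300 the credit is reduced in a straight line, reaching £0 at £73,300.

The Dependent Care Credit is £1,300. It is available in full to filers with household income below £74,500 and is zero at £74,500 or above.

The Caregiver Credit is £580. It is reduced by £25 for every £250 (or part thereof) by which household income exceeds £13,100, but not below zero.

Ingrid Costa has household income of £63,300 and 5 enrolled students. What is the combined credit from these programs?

£11,800

Education Credit: base = 5 × £2,100 = £10,500. £63,300 is at or below the £63,300 threshold, so the full £10,500 applies.
Dependent Care Credit: £63,300 is below the £74,500 cutoff, so the full £1,300 applies.
Caregiver Credit: income exceeds £13,100 by £50,200 → 201 increments × £25 = £5,025 ≥ base, so the credit is £0.
Total: £10,500 + £1,300 + £0 = £11,800.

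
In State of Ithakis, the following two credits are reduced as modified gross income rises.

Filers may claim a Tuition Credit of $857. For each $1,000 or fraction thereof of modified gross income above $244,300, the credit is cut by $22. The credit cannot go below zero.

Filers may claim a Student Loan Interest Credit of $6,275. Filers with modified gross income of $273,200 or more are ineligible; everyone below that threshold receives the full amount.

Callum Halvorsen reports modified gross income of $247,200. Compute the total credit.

Tuition Credit: income exceeds $244,300 by $2,900, which is 3 full-or-partial $1,000 increments; reduction = 3 × $22 = $66, leaving $791.
Student Loan Interest Credit: $247,200 is below the $273,200 cutoff, so the full $6,275 applies.
Total: $791 + $6,275 = $7,066.

$7,066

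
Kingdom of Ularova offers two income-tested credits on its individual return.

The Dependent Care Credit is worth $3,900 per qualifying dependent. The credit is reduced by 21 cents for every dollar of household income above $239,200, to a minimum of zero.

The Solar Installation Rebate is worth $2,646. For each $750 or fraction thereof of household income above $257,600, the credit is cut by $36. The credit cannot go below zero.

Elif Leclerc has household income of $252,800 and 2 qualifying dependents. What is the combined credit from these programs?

Dependent Care Credit: base = 2 × $3,900 = $7,800. 21% of the $13,600 excess over $239,200 is $2,856; credit = $7,800 − $2,856 = $4,944.
Solar Installation Rebate: $252,800 is at or below the $257,600 threshold, so the full $2,646 applies.
Total: $4,944 + $2,646 = $7,590.

$7,590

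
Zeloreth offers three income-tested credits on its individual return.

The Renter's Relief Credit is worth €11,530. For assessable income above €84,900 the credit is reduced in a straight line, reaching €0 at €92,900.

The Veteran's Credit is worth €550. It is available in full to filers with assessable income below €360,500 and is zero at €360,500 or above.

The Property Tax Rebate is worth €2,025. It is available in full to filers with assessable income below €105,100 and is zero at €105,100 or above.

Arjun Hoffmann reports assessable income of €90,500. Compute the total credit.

€6,034

Renter's Relief Credit: €90,500 is €5,600 into a €8,000 phase-out range, leaving 2,400/8,000 of the credit: €11,530 × 2,400/8,000 = €3,459.
Veteran's Credit: €90,500 is below the €360,500 cutoff, so the full €550 applies.
Property Tax Rebate: €90,500 is below the €105,100 cutoff, so the full €2,025 applies.
Total: €3,459 + €550 + €2,025 = €6,034.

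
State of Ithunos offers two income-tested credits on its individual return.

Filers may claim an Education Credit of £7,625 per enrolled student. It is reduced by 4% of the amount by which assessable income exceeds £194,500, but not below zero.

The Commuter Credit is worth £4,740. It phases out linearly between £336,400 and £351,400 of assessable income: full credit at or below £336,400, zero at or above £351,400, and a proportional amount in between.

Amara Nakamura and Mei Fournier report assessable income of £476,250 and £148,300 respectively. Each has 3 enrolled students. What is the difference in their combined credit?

Amara (£476,250): Education Credit: base = 3 × £7,625 = £22,875. 4% of the £281,750 excess over £194,500 is £11,270; credit = £22,875 − £11,270 = £11,605. Commuter Credit: £476,250 is at or above £351,400, so the credit is £0. total £11,605 + £0 = £11,605
Mei (£148,300): Education Credit: base = 3 × £7,625 = £22,875. £148,300 is at or below the £194,500 threshold, so the full £22,875 applies. Commuter Credit: £148,300 is at or below the £336,400 threshold, so the full £4,740 applies. total £22,875 + £4,740 = £27,615
Difference: |£11,605 − £27,615| = £16,010.

£16,010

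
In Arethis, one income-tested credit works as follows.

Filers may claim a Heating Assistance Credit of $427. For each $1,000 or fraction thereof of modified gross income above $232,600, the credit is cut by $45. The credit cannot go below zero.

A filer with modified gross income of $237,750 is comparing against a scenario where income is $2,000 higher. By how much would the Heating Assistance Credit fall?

At $237,750 — income exceeds $232,600 by $5,150, which is 6 full-or-partial $1,000 increments; reduction = 6 × $45 = $270, leaving $157.
At $239,750 — income exceeds $232,600 by $7,150, which is 8 full-or-partial $1,000 increments; reduction = 8 × $45 = $360, leaving $67.
Lost: $157 − $67 = $90.

$90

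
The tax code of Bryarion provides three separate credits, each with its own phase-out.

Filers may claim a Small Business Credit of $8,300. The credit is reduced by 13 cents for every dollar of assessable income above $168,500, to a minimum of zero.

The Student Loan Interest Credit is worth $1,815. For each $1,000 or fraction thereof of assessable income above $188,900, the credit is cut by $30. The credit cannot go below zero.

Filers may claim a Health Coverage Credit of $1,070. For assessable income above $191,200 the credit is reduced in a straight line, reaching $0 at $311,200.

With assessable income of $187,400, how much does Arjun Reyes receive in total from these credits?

$8,728

Small Business Credit: 13% of the $18,900 excess over $168,500 is $2,457; credit = $8,300 − $2,457 = $5,843.
Student Loan Interest Credit: $187,400 is at or below the $188,900 threshold, so the full $1,815 applies.
Health Coverage Credit: $187,400 is at or below the $191,200 threshold, so the full $1,070 applies.
Total: $5,843 + $1,815 + $1,070 = $8,728.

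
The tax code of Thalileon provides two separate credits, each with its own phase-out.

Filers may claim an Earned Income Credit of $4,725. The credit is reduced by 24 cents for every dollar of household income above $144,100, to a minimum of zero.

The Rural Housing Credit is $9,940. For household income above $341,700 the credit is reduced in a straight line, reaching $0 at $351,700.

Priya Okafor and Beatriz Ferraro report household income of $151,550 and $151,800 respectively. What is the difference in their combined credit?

$60

Priya ($151,550): Earned Income Credit: 24% of the $7,450 excess over $144,100 is $1,788; credit = $4,725 − $1,788 = $2,937. Rural Housing Credit: $151,550 is at or below the $341,700 threshold, so the full $9,940 applies. total $2,937 + $9,940 = $12,877
Beatriz ($151,800): Earned Income Credit: 24% of the $7,700 excess over $144,100 is $1,848; credit = $4,725 − $1,848 = $2,877. Rural Housing Credit: $151,800 is at or below the $341,700 threshold, so the full $9,940 applies. total $2,877 + $9,940 = $12,817
Difference: |$12,877 − $12,817| = $60.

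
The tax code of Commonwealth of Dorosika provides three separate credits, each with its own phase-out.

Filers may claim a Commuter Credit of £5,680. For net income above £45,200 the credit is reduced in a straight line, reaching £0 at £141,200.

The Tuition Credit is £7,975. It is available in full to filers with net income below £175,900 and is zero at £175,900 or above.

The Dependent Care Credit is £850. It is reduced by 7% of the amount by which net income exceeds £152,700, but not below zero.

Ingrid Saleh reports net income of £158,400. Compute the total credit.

Commuter Credit: £158,400 is at or above £141,200, so the credit is £0.
Tuition Credit: £158,400 is below the £175,900 cutoff, so the full £7,975 applies.
Dependent Care Credit: 7% of the £5,700 excess over £152,700 is £399; credit = £850 − £399 = £451.
Total: £0 + £7,975 + £451 = £8,426.

£8,426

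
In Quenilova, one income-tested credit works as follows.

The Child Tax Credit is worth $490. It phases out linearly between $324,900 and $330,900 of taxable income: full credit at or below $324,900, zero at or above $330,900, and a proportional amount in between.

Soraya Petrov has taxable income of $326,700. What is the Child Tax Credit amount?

$343

Child Tax Credit: $326,700 is $1,800 into a $6,000 phase-out range, leaving 4,200/6,000 of the credit: $490 × 4,200/6,000 = $343.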